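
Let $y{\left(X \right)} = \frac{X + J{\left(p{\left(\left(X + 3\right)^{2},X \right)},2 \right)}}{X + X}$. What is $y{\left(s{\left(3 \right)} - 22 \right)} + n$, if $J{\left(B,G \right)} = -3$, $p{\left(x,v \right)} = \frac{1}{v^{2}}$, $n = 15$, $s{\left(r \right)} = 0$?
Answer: $\frac{685}{44} \approx 15.568$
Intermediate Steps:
$p{\left(x,v \right)} = \frac{1}{v^{2}}$
$y{\left(X \right)} = \frac{-3 + X}{2 X}$ ($y{\left(X \right)} = \frac{X - 3}{X + X} = \frac{-3 + X}{2 X}$)
$y{\left(s{\left(3 \right)} - 22 \right)} + n = \frac{-3 + \left(0 - 22\right)}{2 \left(0 - 22\right)} + 15 = \frac{-3 - 22}{2 \left(-22\right)} + 15 = \frac{1}{2} \left(- \frac{1}{22}\right) \left(-25\right) + 15 = \frac{25}{44} + 15 = \frac{685}{44}$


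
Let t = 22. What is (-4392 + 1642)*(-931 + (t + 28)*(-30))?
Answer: 6685250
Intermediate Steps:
(-4392 + 1642)*(-931 + (t + 28)*(-30)) = (-4392 + 1642)*(-931 + (22 + 28)*(-30)) = -2750*(-931 + 50*(-30)) = -2750*(-931 - 1500) = -2750*(-2431) = 6685250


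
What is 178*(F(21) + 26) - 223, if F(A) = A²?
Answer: 82903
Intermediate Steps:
178*(F(21) + 26) - 223 = 178*(21² + 26) - 223 = 178*(441 + 26) - 223 = 178*467 - 223 = 83126 - 223 = 82903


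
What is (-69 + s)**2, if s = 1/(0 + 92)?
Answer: 40284409/8464 ≈ 4759.5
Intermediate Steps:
s = 1/92 ≈ 0.010870
(-69 + s)**2 = (-69 + 1/92)**2 = (-6347/92)**2 = 40284409/8464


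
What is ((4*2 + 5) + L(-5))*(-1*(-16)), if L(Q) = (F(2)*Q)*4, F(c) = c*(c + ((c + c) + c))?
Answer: -4912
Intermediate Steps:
F(c) = 4*c² (F(c) = c*(c + (2*c + c)) = c*(c + 3*c) = c*(4*c) = 4*c²)
L(Q) = 64*Q (L(Q) = ((4*2²)*Q)*4 = ((4*4)*Q)*4 = (16*Q)*4 = 64*Q)
((4*2 + 5) + L(-5))*(-1*(-16)) = ((4*2 + 5) + 64*(-5))*(-1*(-16)) = ((8 + 5) - 320)*16 = (13 - 320)*16 = -307*16 = -4912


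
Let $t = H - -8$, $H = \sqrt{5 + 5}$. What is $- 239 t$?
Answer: $-1912 - 239 \sqrt{10} \approx -2667.8$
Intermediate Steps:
$H = \sqrt{10} \approx 3.1623$
$t = 8 + \sqrt{10}$ ($t = \sqrt{10} - -8 = \sqrt{10} + 8 = 8 + \sqrt{10} \approx 11.162$)
$- 239 t = - 239 \left(8 + \sqrt{10}\right) = -1912 - 239 \sqrt{10}$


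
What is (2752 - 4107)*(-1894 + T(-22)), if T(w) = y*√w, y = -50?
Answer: 2566370 + 67750*I*√22 ≈ 2.5664e+6 + 3.1778e+5*I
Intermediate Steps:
T(w) = -50*√w
(2752 - 4107)*(-1894 + T(-22)) = (2752 - 4107)*(-1894 - 50*I*√22) = -1355*(-1894 - 50*I*√22) = 2566370 + 67750*I*√22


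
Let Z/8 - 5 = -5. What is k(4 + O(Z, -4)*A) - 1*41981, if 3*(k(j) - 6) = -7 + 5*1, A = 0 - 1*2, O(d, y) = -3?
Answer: -125927/3 ≈ -41976.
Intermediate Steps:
Z = 0 (Z = 40 + 8*(-5) = 40 - 40 = 0)
A = -2 (A = 0 - 2 = -2)
k(j) = 16/3 (k(j) = 6 + (-7 + 5*1)/3 = 6 + (-7 + 5)/3 = 6 + (⅓)*(-2) = 6 - ⅔ = 16/3)
k(4 + O(Z, -4)*A) - 1*41981 = 16/3 - 1*41981 = 16/3 - 41981 = -125927/3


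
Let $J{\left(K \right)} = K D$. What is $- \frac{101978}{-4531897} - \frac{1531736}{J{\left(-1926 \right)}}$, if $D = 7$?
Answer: $\frac{3471522325294}{30549517677} \approx 113.64$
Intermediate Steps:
$J{\left(K \right)} = 7 K$ ($J{\left(K \right)} = K 7 = 7 K$)
$- \frac{101978}{-4531897} - \frac{1531736}{J{\left(-1926 \right)}} = - \frac{101978}{-4531897} - \frac{1531736}{7 \left(-1926\right)} = \left(-101978\right) \left(- \frac{1}{4531897}\right) - \frac{1531736}{-13482} = \frac{101978}{4531897} - - \frac{765868}{6741} = \frac{101978}{4531897} + \frac{765868}{6741} = \frac{3471522325294}{30549517677}$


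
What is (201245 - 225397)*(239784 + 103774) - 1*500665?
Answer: -8298113481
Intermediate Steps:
(201245 - 225397)*(239784 + 103774) - 1*500665 = -24152*343558 - 500665 = -8297612816 - 500665 = -8298113481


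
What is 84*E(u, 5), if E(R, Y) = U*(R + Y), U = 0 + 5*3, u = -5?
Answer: 0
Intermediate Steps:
U = 15 (U = 0 + 15 = 15)
E(R, Y) = 15*R + 15*Y (E(R, Y) = 15*(R + Y) = 15*R + 15*Y)
84*E(u, 5) = 84*(15*(-5) + 15*5) = 84*(-75 + 75) = 84*0 = 0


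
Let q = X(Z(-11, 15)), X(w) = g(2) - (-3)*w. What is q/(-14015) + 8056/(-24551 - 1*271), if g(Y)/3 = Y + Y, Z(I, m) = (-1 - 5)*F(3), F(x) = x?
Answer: -55931158/173940165 ≈ -0.32155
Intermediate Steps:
Z(I, m) = -18 (Z(I, m) = (-1 - 5)*3 = -6*3 = -18)
g(Y) = 6*Y (g(Y) = 3*(Y + Y) = 3*(2*Y) = 6*Y)
X(w) = 12 + 3*w (X(w) = 6*2 - (-3)*w = 12 + 3*w)
q = -42 (q = 12 + 3*(-18) = 12 - 54 = -42)
q/(-14015) + 8056/(-24551 - 1*271) = -42/(-14015) + 8056/(-24551 - 1*271) = -42*(-1/14015) + 8056/(-24551 - 271) = 42/14015 + 8056/(-24822) = 42/14015 + 8056*(-1/24822) = 42/14015 - 4028/12411 = -55931158/173940165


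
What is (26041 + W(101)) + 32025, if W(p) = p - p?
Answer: 58066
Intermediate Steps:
W(p) = 0
(26041 + W(101)) + 32025 = (26041 + 0) + 32025 = 26041 + 32025 = 58066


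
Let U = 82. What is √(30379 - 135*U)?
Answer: √19309 ≈ 138.96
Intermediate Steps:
√(30379 - 135*U) = √(30379 - 135*82) = √(30379 - 11070) = √19309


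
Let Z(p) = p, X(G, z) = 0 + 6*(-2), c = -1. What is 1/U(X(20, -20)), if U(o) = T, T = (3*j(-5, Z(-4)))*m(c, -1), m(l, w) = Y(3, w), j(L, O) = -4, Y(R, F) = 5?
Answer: -1/60 ≈ -0.016667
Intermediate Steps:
X(G, z) = -12 (X(G, z) = 0 - 12 = -12)
m(l, w) = 5
T = -60 (T = (3*(-4))*5 = -12*5 = -60)
U(o) = -60
1/U(X(20, -20)) = 1/(-60) = -1/60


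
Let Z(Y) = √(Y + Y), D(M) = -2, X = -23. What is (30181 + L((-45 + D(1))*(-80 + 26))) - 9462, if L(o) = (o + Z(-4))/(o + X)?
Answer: 52110823/2515 + 2*I*√2/2515 ≈ 20720.0 + 0.0011246*I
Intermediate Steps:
Z(Y) = √2*√Y (Z(Y) = √(2*Y) = √2*√Y)
L(o) = (o + 2*I*√2)/(-23 + o) (L(o) = (o + √2*√(-4))/(o - 23) = (o + √2*(2*I))/(-23 + o) = (o + 2*I*√2)/(-23 + o))
(30181 + L((-45 + D(1))*(-80 + 26))) - 9462 = (30181 + ((-45 - 2)*(-80 + 26) + 2*I*√2)/(-23 + (-45 - 2)*(-80 + 26))) - 9462 = (30181 + (-47*(-54) + 2*I*√2)/(-23 - 47*(-54))) - 9462 = (30181 + (2538 + 2*I*√2)/(-23 + 2538)) - 9462 = (30181 + (2538 + 2*I*√2)/2515) - 9462 = (30181 + (2538/2515 + 2*I*√2/2515)) - 9462 = (75907753/2515 + 2*I*√2/2515) - 9462 = 52110823/2515 + 2*I*√2/2515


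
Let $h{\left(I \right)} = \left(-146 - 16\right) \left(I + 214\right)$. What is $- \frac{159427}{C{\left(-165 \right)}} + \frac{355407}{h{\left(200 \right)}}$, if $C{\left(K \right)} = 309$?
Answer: $- \frac{1200252311}{2302668} \approx -521.24$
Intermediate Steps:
$h{\left(I \right)} = -34668 - 162 I$ ($h{\left(I \right)} = - 162 \left(214 + I\right) = -34668 - 162 I$)
$- \frac{159427}{C{\left(-165 \right)}} + \frac{355407}{h{\left(200 \right)}} = - \frac{159427}{309} + \frac{355407}{-34668 - 32400} = \left(-159427\right) \frac{1}{309} + \frac{355407}{-34668 - 32400} = - \frac{159427}{309} + \frac{355407}{-67068} = - \frac{159427}{309} + 355407 \left(- \frac{1}{67068}\right) = - \frac{159427}{309} - \frac{118469}{22356} = - \frac{1200252311}{2302668}$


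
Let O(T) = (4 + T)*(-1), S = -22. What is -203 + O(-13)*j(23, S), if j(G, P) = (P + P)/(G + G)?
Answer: -4867/23 ≈ -211.61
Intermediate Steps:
O(T) = -4 - T
j(G, P) = P/G (j(G, P) = (2*P)/((2*G)) = (2*P)*(1/(2*G)) = P/G)
-203 + O(-13)*j(23, S) = -203 + (-4 - 1*(-13))*(-22/23) = -203 + (-4 + 13)*(-22*1/23) = -203 + 9*(-22/23) = -203 - 198/23 = -4867/23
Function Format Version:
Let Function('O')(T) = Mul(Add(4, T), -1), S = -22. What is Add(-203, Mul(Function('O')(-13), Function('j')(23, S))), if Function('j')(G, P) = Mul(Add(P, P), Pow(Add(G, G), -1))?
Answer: Rational(-4867, 23) ≈ -211.61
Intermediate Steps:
Function('O')(T) = Add(-4, Mul(-1, T))
Function('j')(G, P) = Mul(P, Pow(G, -1)) (Function('j')(G, P) = Mul(Mul(2, P), Pow(Mul(2, G), -1)) = Mul(Mul(2, P), Mul(Rational(1, 2), Pow(G, -1))) = Mul(P, Pow(G, -1)))
Add(-203, Mul(Function('O')(-13), Function('j')(23, S))) = Add(-203, Mul(Add(-4, Mul(-1, -13)), Mul(-22, Pow(23, -1)))) = Add(-203, Mul(Add(-4, 13), Mul(-22, Rational(1, 23)))) = Add(-203, Mul(9, Rational(-22, 23))) = Add(-203, Rational(-198, 23)) = Rational(-4867, 23)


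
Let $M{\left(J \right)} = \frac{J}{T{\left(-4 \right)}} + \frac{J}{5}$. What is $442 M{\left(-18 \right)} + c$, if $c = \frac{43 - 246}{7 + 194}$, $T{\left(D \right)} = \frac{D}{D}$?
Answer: $- \frac{9595951}{1005} \approx -9548.2$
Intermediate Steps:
$T{\left(D \right)} = 1$
$M{\left(J \right)} = \frac{6 J}{5}$ ($M{\left(J \right)} = \frac{J}{1} + \frac{J}{5} = J 1 + J \frac{1}{5} = J + \frac{J}{5} = \frac{6 J}{5}$)
$c = - \frac{203}{201} \approx -1.01$
$442 M{\left(-18 \right)} + c = 442 \cdot \frac{6}{5} \left(-18\right) - \frac{203}{201} = 442 \left(- \frac{108}{5}\right) - \frac{203}{201} = - \frac{47736}{5} - \frac{203}{201} = - \frac{9595951}{1005}$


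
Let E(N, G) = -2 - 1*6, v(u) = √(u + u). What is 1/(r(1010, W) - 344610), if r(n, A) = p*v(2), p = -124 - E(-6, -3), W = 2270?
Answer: -1/344842 ≈ -2.8999e-6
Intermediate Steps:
v(u) = √2*√u (v(u) = √(2*u) = √2*√u)
E(N, G) = -8 (E(N, G) = -2 - 6 = -8)
p = -116 (p = -124 - 1*(-8) = -124 + 8 = -116)
r(n, A) = -232 (r(n, A) = -116*√2*√2 = -116*2 = -232)
1/(r(1010, W) - 344610) = 1/(-232 - 344610) = 1/(-344842) = -1/344842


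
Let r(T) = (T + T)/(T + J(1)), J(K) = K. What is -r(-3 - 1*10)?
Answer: -13/6 ≈ -2.1667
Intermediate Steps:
r(T) = 2*T/(1 + T) (r(T) = (T + T)/(T + 1) = (2*T)/(1 + T) = 2*T/(1 + T))
-r(-3 - 1*10) = -2*(-3 - 1*10)/(1 + (-3 - 1*10)) = -2*(-3 - 10)/(1 + (-3 - 10)) = -2*(-13)/(1 - 13) = -2*(-13)/(-12) = -2*(-13)*(-1)/12 = -1*13/6 = -13/6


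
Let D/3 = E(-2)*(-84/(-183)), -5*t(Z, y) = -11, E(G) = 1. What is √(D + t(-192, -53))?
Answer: √332755/305 ≈ 1.8913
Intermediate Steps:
t(Z, y) = 11/5 (t(Z, y) = -⅕*(-11) = 11/5)
D = 84/61 (D = 3*(1*(-84/(-183))) = 3*(1*(-84*(-1/183))) = 3*(1*(28/61)) = 3*(28/61) = 84/61 ≈ 1.3770)
√(D + t(-192, -53)) = √(84/61 + 11/5) = √(1091/305) = √332755/305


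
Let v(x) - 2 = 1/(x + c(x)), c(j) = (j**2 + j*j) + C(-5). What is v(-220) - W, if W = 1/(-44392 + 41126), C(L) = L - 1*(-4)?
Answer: 630953873/315427014 ≈ 2.0003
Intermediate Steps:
C(L) = 4 + L (C(L) = L + 4 = 4 + L)
W = -1/3266 (W = 1/(-3266) = -1/3266 ≈ -0.00030618)
c(j) = -1 + 2*j**2 (c(j) = (j**2 + j*j) + (4 - 5) = (j**2 + j**2) - 1 = 2*j**2 - 1 = -1 + 2*j**2)
v(x) = 2 + 1/(-1 + x + 2*x**2) (v(x) = 2 + 1/(x + (-1 + 2*x**2)) = 2 + 1/(-1 + x + 2*x**2))
v(-220) - W = (-1 + 2*(-220) + 4*(-220)**2)/(-1 - 220 + 2*(-220)**2) - 1*(-1/3266) = (-1 - 440 + 4*48400)/(-1 - 220 + 2*48400) + 1/3266 = (-1 - 440 + 193600)/(-1 - 220 + 96800) + 1/3266 = 193159/96579 + 1/3266 = 630953873/315427014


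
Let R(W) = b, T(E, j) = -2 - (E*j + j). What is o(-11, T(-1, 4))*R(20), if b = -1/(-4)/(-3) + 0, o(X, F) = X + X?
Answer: 11/6 ≈ 1.8333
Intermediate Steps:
T(E, j) = -2 - j - E*j (T(E, j) = -2 - (j + E*j) = -2 + (-j - E*j) = -2 - j - E*j)
o(X, F) = 2*X
b = -1/12 (b = -1*(-¼)*(-⅓) + 0 = (¼)*(-⅓) + 0 = -1/12 + 0 = -1/12 ≈ -0.083333)
R(W) = -1/12
o(-11, T(-1, 4))*R(20) = (2*(-11))*(-1/12) = -22*(-1/12) = 11/6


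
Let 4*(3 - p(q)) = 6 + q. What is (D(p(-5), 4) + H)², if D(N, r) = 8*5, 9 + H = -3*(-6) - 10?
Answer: 1521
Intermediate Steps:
H = -1 (H = -9 + (-3*(-6) - 10) = -9 + (18 - 10) = -9 + 8 = -1)
p(q) = 3/2 - q/4 (p(q) = 3 - (6 + q)/4 = 3 + (-3/2 - q/4) = 3/2 - q/4)
D(N, r) = 40
(D(p(-5), 4) + H)² = (40 - 1)² = 39² = 1521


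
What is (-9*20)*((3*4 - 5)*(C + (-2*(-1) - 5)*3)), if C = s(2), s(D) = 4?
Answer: 6300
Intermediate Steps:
C = 4
(-9*20)*((3*4 - 5)*(C + (-2*(-1) - 5)*3)) = (-9*20)*((3*4 - 5)*(4 + (-2*(-1) - 5)*3)) = -180*(12 - 5)*(4 + (2 - 5)*3) = -1260*(4 - 3*3) = -1260*(4 - 9) = -1260*(-5) = -180*(-35) = 6300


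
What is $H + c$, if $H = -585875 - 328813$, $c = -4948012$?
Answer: $-5862700$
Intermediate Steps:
$H = -914688$
$H + c = -914688 - 4948012 = -5862700$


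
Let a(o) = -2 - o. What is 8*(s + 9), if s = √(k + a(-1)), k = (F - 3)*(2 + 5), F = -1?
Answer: 72 + 8*I*√29 ≈ 72.0 + 43.081*I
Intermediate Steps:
k = -28 (k = (-1 - 3)*(2 + 5) = -4*7 = -28)
s = I*√29 (s = √(-28 + (-2 - 1*(-1))) = √(-28 + (-2 + 1)) = √(-28 - 1) = √(-29) = I*√29 ≈ 5.3852*I)
8*(s + 9) = 8*(I*√29 + 9) = 8*(9 + I*√29) = 72 + 8*I*√29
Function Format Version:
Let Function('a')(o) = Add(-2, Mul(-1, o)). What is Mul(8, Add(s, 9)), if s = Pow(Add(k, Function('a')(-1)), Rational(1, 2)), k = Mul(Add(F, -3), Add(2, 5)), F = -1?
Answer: Add(72, Mul(8, I, Pow(29, Rational(1, 2)))) ≈ Add(72.000, Mul(43.081, I))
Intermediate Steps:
k = -28 (k = Mul(Add(-1, -3), Add(2, 5)) = Mul(-4, 7) = -28)
s = Mul(I, Pow(29, Rational(1, 2))) (s = Pow(Add(-28, Add(-2, Mul(-1, -1))), Rational(1, 2)) = Pow(Add(-28, Add(-2, 1)), Rational(1, 2)) = Pow(Add(-28, -1), Rational(1, 2)) = Pow(-29, Rational(1, 2)) = Mul(I, Pow(29, Rational(1, 2))) ≈ Mul(5.3852, I))
Mul(8, Add(s, 9)) = Mul(8, Add(Mul(I, Pow(29, Rational(1, 2))), 9)) = Mul(8, Add(9, Mul(I, Pow(29, Rational(1, 2))))) = Add(72, Mul(8, I, Pow(29, Rational(1, 2))))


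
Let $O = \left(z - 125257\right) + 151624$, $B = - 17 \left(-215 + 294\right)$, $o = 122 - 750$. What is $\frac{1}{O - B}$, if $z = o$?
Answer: $\frac{1}{27082} \approx 3.6925 \cdot 10^{-5}$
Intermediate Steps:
$o = -628$ ($o = 122 - 750 = -628$)
$z = -628$
$B = -1343$ ($B = \left(-17\right) 79 = -1343$)
$O = 25739$ ($O = \left(-628 - 125257\right) + 151624 = -125885 + 151624 = 25739$)
$\frac{1}{O - B} = \frac{1}{25739 - -1343} = \frac{1}{25739 + 1343} = \frac{1}{27082}$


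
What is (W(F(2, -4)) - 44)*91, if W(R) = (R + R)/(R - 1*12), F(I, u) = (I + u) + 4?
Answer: -20202/5 ≈ -4040.4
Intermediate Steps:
F(I, u) = 4 + I + u
W(R) = 2*R/(-12 + R) (W(R) = (2*R)/(R - 12) = (2*R)/(-12 + R) = 2*R/(-12 + R))
(W(F(2, -4)) - 44)*91 = (2*(4 + 2 - 4)/(-12 + (4 + 2 - 4)) - 44)*91 = (2*2/(-12 + 2) - 44)*91 = (2*2/(-10) - 44)*91 = (2*2*(-⅒) - 44)*91 = (-⅖ - 44)*91 = -222/5*91 = -20202/5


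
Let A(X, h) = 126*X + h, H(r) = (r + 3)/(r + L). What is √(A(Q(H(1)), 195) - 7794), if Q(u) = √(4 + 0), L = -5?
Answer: I*√7347 ≈ 85.715*I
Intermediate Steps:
H(r) = (3 + r)/(-5 + r) (H(r) = (r + 3)/(r - 5) = (3 + r)/(-5 + r))
Q(u) = 2 (Q(u) = √4 = 2)
A(X, h) = h + 126*X
√(A(Q(H(1)), 195) - 7794) = √((195 + 126*2) - 7794) = √((195 + 252) - 7794) = √(447 - 7794) = √(-7347) = I*√7347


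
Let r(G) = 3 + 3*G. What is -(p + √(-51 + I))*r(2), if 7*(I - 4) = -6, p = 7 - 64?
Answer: 513 - 9*I*√2345/7 ≈ 513.0 - 62.261*I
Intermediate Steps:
p = -57
I = 22/7 (I = 4 + (⅐)*(-6) = 4 - 6/7 = 22/7 ≈ 3.1429)
-(p + √(-51 + I))*r(2) = -(-57 + √(-51 + 22/7))*(3 + 3*2) = -(-57 + √(-335/7))*(3 + 6) = -(-57 + I*√2345/7)*9 = -(-513 + 9*I*√2345/7) = 513 - 9*I*√2345/7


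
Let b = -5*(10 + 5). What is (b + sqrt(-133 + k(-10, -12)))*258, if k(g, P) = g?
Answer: -19350 + 258*I*sqrt(143) ≈ -19350.0 + 3085.2*I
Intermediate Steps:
b = -75 (b = -5*15 = -75)
(b + sqrt(-133 + k(-10, -12)))*258 = (-75 + sqrt(-133 - 10))*258 = (-75 + sqrt(-143))*258 = (-75 + I*sqrt(143))*258 = -19350 + 258*I*sqrt(143)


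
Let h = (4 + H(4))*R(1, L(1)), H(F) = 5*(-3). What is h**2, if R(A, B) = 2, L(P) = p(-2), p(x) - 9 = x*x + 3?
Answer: 484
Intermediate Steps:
p(x) = 12 + x**2 (p(x) = 9 + (x*x + 3) = 9 + (x**2 + 3) = 9 + (3 + x**2) = 12 + x**2)
H(F) = -15
L(P) = 16 (L(P) = 12 + (-2)**2 = 12 + 4 = 16)
h = -22 (h = (4 - 15)*2 = -11*2 = -22)
h**2 = (-22)**2 = 484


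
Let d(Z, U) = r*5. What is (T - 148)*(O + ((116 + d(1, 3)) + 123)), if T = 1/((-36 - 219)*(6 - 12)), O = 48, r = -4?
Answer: -20153071/510 ≈ -39516.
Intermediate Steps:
d(Z, U) = -20 (d(Z, U) = -4*5 = -20)
T = 1/1530 (T = 1/(-255*(-6)) = 1/1530 ≈ 0.00065359)
(T - 148)*(O + ((116 + d(1, 3)) + 123)) = (1/1530 - 148)*(48 + ((116 - 20) + 123)) = -226439*(48 + (96 + 123))/1530 = -226439*(48 + 219)/1530 = -226439/1530*267 = -20153071/510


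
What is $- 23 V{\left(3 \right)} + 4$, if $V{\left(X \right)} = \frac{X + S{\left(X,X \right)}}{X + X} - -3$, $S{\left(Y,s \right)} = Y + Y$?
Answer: $- \frac{199}{2} \approx -99.5$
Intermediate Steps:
$S{\left(Y,s \right)} = 2 Y$
$V{\left(X \right)} = \frac{9}{2}$ ($V{\left(X \right)} = \frac{X + 2 X}{X + X} - -3 = \frac{3 X}{2 X} + 3 = 3 X \frac{1}{2 X} + 3 = \frac{3}{2} + 3 = \frac{9}{2}$)
$- 23 V{\left(3 \right)} + 4 = \left(-23\right) \frac{9}{2} + 4 = - \frac{207}{2} + 4 = - \frac{199}{2}$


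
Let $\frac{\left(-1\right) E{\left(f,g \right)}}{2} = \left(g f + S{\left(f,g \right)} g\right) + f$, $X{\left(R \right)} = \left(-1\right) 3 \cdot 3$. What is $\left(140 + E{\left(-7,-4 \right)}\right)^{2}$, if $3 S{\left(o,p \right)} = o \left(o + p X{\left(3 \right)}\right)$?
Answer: $\frac{1768900}{9} \approx 1.9654 \cdot 10^{5}$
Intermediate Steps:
$X{\left(R \right)} = -9$ ($X{\left(R \right)} = \left(-3\right) 3 = -9$)
$S{\left(o,p \right)} = \frac{o \left(o - 9 p\right)}{3}$ ($S{\left(o,p \right)} = \frac{o \left(o + p \left(-9\right)\right)}{3} = \frac{o \left(o - 9 p\right)}{3}$)
$E{\left(f,g \right)} = - 2 f - 2 f g - \frac{2 f g \left(f - 9 g\right)}{3}$ ($E{\left(f,g \right)} = - 2 \left(\left(g f + \frac{f \left(f - 9 g\right)}{3} g\right) + f\right) = - 2 \left(\left(f g + \frac{f g \left(f - 9 g\right)}{3}\right) + f\right) = - 2 \left(f + f g + \frac{f g \left(f - 9 g\right)}{3}\right) = - 2 f - 2 f g - \frac{2 f g \left(f - 9 g\right)}{3}$)
$\left(140 + E{\left(-7,-4 \right)}\right)^{2} = \left(140 + \frac{2}{3} \left(-7\right) \left(-3 - -12 - - 4 \left(-7 - -36\right)\right)\right)^{2} = \left(140 + \frac{2}{3} \left(-7\right) \left(-3 + 12 - - 4 \left(-7 + 36\right)\right)\right)^{2} = \left(140 + \frac{2}{3} \left(-7\right) \left(-3 + 12 - \left(-4\right) 29\right)\right)^{2} = \left(140 + \frac{2}{3} \left(-7\right) \left(-3 + 12 + 116\right)\right)^{2} = \left(140 + \frac{2}{3} \left(-7\right) 125\right)^{2} = \left(140 - \frac{1750}{3}\right)^{2} = \left(- \frac{1330}{3}\right)^{2} = \frac{1768900}{9}$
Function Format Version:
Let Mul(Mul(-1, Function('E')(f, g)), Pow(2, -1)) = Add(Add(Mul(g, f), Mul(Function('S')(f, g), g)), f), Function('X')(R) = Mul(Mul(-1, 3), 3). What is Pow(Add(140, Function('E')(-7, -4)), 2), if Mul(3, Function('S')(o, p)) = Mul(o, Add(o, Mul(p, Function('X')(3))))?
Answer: Rational(1768900, 9) ≈ 1.9654e+5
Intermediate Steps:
Function('X')(R) = -9 (Function('X')(R) = Mul(-3, 3) = -9)
Function('S')(o, p) = Mul(Rational(1, 3), o, Add(o, Mul(-9, p))) (Function('S')(o, p) = Mul(Rational(1, 3), Mul(o, Add(o, Mul(p, -9)))) = Mul(Rational(1, 3), Mul(o, Add(o, Mul(-9, p)))) = Mul(Rational(1, 3), o, Add(o, Mul(-9, p))))
Function('E')(f, g) = Add(Mul(-2, f), Mul(-2, f, g), Mul(Rational(-2, 3), f, g, Add(f, Mul(-9, g)))) (Function('E')(f, g) = Mul(-2, Add(Add(Mul(g, f), Mul(Mul(Rational(1, 3), f, Add(f, Mul(-9, g))), g)), f)) = Mul(-2, Add(Add(Mul(f, g), Mul(Rational(1, 3), f, g, Add(f, Mul(-9, g)))), f)) = Mul(-2, Add(f, Mul(f, g), Mul(Rational(1, 3), f, g, Add(f, Mul(-9, g))))) = Add(Mul(-2, f), Mul(-2, f, g), Mul(Rational(-2, 3), f, g, Add(f, Mul(-9, g)))))
Pow(Add(140, Function('E')(-7, -4)), 2) = Pow(Add(140, Mul(Rational(2, 3), -7, Add(-3, Mul(-3, -4), Mul(-1, -4, Add(-7, Mul(-9, -4)))))), 2) = Pow(Add(140, Mul(Rational(2, 3), -7, Add(-3, 12, Mul(-1, -4, Add(-7, 36))))), 2) = Pow(Add(140, Mul(Rational(2, 3), -7, Add(-3, 12, Mul(-1, -4, 29)))), 2) = Pow(Add(140, Mul(Rational(2, 3), -7, Add(-3, 12, 116))), 2) = Pow(Add(140, Mul(Rational(2, 3), -7, 125)), 2) = Pow(Add(140, Rational(-1750, 3)), 2) = Pow(Rational(-1330, 3), 2) = Rational(1768900, 9)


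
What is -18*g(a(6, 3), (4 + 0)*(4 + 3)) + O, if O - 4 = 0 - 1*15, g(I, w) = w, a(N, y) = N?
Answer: -515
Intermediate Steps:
O = -11 (O = 4 + (0 - 1*15) = 4 + (0 - 15) = 4 - 15 = -11)
-18*g(a(6, 3), (4 + 0)*(4 + 3)) + O = -18*(4 + 0)*(4 + 3) - 11 = -72*7 - 11 = -18*28 - 11 = -504 - 11 = -515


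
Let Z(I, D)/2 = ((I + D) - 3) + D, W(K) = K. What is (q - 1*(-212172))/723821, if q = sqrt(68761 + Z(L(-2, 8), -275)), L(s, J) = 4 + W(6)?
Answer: 212172/723821 + 5*sqrt(2707)/723821 ≈ 0.29349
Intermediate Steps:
L(s, J) = 10 (L(s, J) = 4 + 6 = 10)
Z(I, D) = -6 + 2*I + 4*D (Z(I, D) = 2*(((I + D) - 3) + D) = 2*(((D + I) - 3) + D) = 2*((-3 + D + I) + D) = 2*(-3 + I + 2*D) = -6 + 2*I + 4*D)
q = 5*sqrt(2707) (q = sqrt(68761 + (-6 + 2*10 + 4*(-275))) = sqrt(68761 + (-6 + 20 - 1100)) = sqrt(68761 - 1086) = sqrt(67675) = 5*sqrt(2707) ≈ 260.14)
(q - 1*(-212172))/723821 = (5*sqrt(2707) - 1*(-212172))/723821 = (5*sqrt(2707) + 212172)*(1/723821) = (212172 + 5*sqrt(2707))*(1/723821) = 212172/723821 + 5*sqrt(2707)/723821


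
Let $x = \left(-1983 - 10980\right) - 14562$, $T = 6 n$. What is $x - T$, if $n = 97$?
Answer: $-28107$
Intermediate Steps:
$T = 582$ ($T = 6 \cdot 97 = 582$)
$x = -27525$ ($x = -12963 - 14562 = -27525$)
$x - T = -27525 - 582 = -28107$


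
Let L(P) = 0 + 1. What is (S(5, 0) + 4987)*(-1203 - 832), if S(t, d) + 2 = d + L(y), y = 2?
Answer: -10146510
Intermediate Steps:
L(P) = 1
S(t, d) = -1 + d (S(t, d) = -2 + (d + 1) = -2 + (1 + d) = -1 + d)
(S(5, 0) + 4987)*(-1203 - 832) = ((-1 + 0) + 4987)*(-1203 - 832) = (-1 + 4987)*(-2035) = 4986*(-2035) = -10146510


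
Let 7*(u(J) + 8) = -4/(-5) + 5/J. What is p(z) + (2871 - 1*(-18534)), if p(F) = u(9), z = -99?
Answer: 6740116/315 ≈ 21397.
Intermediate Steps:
u(J) = -276/35 + 5/(7*J) (u(J) = -8 + (-4/(-5) + 5/J)/7 = -8 + (-4*(-1/5) + 5/J)/7 = -8 + (4/5 + 5/J)/7 = -8 + (4/35 + 5/(7*J)) = -276/35 + 5/(7*J))
p(F) = -2459/315 (p(F) = (1/35)*(25 - 276*9)/9 = (1/35)*(1/9)*(25 - 2484) = (1/35)*(1/9)*(-2459) = -2459/315)
p(z) + (2871 - 1*(-18534)) = -2459/315 + (2871 - 1*(-18534)) = -2459/315 + (2871 + 18534) = -2459/315 + 21405 = 6740116/315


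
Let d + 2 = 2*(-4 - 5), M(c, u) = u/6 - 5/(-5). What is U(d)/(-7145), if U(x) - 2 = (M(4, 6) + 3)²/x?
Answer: -3/28580 ≈ -0.00010497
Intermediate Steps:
M(c, u) = 1 + u/6 (M(c, u) = u*(⅙) - 5*(-⅕) = u/6 + 1 = 1 + u/6)
d = -20 (d = -2 + 2*(-4 - 5) = -2 + 2*(-9) = -2 - 18 = -20)
U(x) = 2 + 25/x (U(x) = 2 + ((1 + (⅙)*6) + 3)²/x = 2 + ((1 + 1) + 3)²/x = 2 + (2 + 3)²/x = 2 + 5²/x = 2 + 25/x)
U(d)/(-7145) = (2 + 25/(-20))/(-7145) = (2 + 25*(-1/20))*(-1/7145) = (2 - 5/4)*(-1/7145) = (¾)*(-1/7145) = -3/28580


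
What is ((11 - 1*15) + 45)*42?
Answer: 1722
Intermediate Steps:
((11 - 1*15) + 45)*42 = ((11 - 15) + 45)*42 = (-4 + 45)*42 = 41*42 = 1722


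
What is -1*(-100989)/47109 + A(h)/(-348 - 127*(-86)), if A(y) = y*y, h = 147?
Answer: 695278689/166043522 ≈ 4.1873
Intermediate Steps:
A(y) = y²
-1*(-100989)/47109 + A(h)/(-348 - 127*(-86)) = -1*(-100989)/47109 + 147²/(-348 - 127*(-86)) = 100989*(1/47109) + 21609/(-348 + 10922) = 33663/15703 + 21609/10574 = 695278689/166043522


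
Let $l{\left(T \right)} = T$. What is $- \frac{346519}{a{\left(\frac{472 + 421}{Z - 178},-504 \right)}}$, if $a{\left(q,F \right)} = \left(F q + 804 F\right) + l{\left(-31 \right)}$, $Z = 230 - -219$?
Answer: $\frac{93906649}{110272009} \approx 0.85159$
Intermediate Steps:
$Z = 449$ ($Z = 230 + 219 = 449$)
$a{\left(q,F \right)} = -31 + 804 F + F q$ ($a{\left(q,F \right)} = \left(F q + 804 F\right) - 31 = \left(804 F + F q\right) - 31 = -31 + 804 F + F q$)
$- \frac{346519}{a{\left(\frac{472 + 421}{Z - 178},-504 \right)}} = - \frac{346519}{-31 + 804 \left(-504\right) - 504 \frac{472 + 421}{449 - 178}} = - \frac{346519}{-31 - 405216 - 504 \cdot \frac{893}{271}} = - \frac{346519}{-31 - 405216 - 504 \cdot 893 \cdot \frac{1}{271}} = - \frac{346519}{-31 - 405216 - \frac{450072}{271}} = - \frac{346519}{- \frac{110272009}{271}} = \left(-346519\right) \left(- \frac{271}{110272009}\right) = \frac{93906649}{110272009}$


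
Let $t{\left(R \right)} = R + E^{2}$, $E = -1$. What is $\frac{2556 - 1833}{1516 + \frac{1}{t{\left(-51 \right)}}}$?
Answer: $\frac{36150}{75799} \approx 0.47692$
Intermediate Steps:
$t{\left(R \right)} = 1 + R$ ($t{\left(R \right)} = R + \left(-1\right)^{2} = R + 1 = 1 + R$)
$\frac{2556 - 1833}{1516 + \frac{1}{t{\left(-51 \right)}}} = \frac{2556 - 1833}{1516 + \frac{1}{1 - 51}} = \frac{723}{1516 + \frac{1}{-50}} = \frac{723}{1516 - \frac{1}{50}} = \frac{723}{\frac{75799}{50}} = 723 \cdot \frac{50}{75799} = \frac{36150}{75799}$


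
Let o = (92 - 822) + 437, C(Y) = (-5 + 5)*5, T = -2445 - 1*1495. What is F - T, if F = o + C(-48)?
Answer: 3647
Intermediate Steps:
T = -3940 (T = -2445 - 1495 = -3940)
C(Y) = 0 (C(Y) = 0*5 = 0)
o = -293 (o = -730 + 437 = -293)
F = -293 (F = -293 + 0 = -293)
F - T = -293 - 1*(-3940) = -293 + 3940 = 3647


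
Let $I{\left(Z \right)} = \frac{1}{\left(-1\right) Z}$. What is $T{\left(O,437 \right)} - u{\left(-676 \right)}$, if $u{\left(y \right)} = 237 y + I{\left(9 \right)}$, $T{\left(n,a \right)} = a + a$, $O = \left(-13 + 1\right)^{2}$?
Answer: $\frac{1449775}{9} \approx 1.6109 \cdot 10^{5}$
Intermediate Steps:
$O = 144$ ($O = \left(-12\right)^{2} = 144$)
$I{\left(Z \right)} = - \frac{1}{Z}$
$T{\left(n,a \right)} = 2 a$
$u{\left(y \right)} = - \frac{1}{9} + 237 y$ ($u{\left(y \right)} = 237 y - \frac{1}{9} = - \frac{1}{9} + 237 y$)
$T{\left(O,437 \right)} - u{\left(-676 \right)} = 2 \cdot 437 - \left(- \frac{1}{9} + 237 \left(-676\right)\right) = 874 - \left(- \frac{1}{9} - 160212\right) = 874 - - \frac{1441909}{9} = 874 + \frac{1441909}{9} = \frac{1449775}{9}$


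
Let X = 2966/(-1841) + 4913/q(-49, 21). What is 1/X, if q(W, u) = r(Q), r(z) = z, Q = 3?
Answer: 5523/9035935 ≈ 0.00061123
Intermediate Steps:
q(W, u) = 3
X = 9035935/5523 (X = 2966/(-1841) + 4913/3 = 2966*(-1/1841) + 4913*(1/3) = -2966/1841 + 4913/3 = 9035935/5523 ≈ 1636.1)
1/X = 1/(9035935/5523) = 5523/9035935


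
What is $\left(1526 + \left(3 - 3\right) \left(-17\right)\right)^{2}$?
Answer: $2328676$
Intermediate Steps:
$\left(1526 + \left(3 - 3\right) \left(-17\right)\right)^{2} = \left(1526 + 0 \left(-17\right)\right)^{2} = \left(1526 + 0\right)^{2} = 1526^{2} = 2328676$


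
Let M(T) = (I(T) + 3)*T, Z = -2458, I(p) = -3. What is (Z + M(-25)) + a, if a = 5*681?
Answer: 947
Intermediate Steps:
a = 3405
M(T) = 0 (M(T) = (-3 + 3)*T = 0*T = 0)
(Z + M(-25)) + a = (-2458 + 0) + 3405 = -2458 + 3405 = 947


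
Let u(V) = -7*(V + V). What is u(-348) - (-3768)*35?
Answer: 136752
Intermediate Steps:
u(V) = -14*V
u(-348) - (-3768)*35 = -14*(-348) - (-3768)*35 = 4872 - 1*(-131880) = 4872 + 131880 = 136752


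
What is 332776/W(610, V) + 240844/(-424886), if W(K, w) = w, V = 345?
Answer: 70654386178/73292835 ≈ 964.00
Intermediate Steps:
332776/W(610, V) + 240844/(-424886) = 332776/345 + 240844/(-424886) = 332776*(1/345) + 240844*(-1/424886) = 332776/345 - 120422/212443 = 70654386178/73292835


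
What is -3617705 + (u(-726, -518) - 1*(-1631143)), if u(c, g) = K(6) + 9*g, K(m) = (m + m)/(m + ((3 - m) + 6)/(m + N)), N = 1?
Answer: -29868332/15 ≈ -1.9912e+6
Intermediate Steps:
K(m) = 2*m/(m + (9 - m)/(1 + m)) (K(m) = (m + m)/(m + ((3 - m) + 6)/(m + 1)) = (2*m)/(m + (9 - m)/(1 + m)) = 2*m/(m + (9 - m)/(1 + m)))
u(c, g) = 28/15 + 9*g (u(c, g) = 2*6*(1 + 6)/(9 + 6²) + 9*g = 2*6*7/(9 + 36) + 9*g = 2*6*7/45 + 9*g = 2*6*(1/45)*7 + 9*g = 28/15 + 9*g)
-3617705 + (u(-726, -518) - 1*(-1631143)) = -3617705 + ((28/15 + 9*(-518)) - 1*(-1631143)) = -3617705 + ((28/15 - 4662) + 1631143) = -3617705 + (-69902/15 + 1631143) = -3617705 + 24397243/15 = -29868332/15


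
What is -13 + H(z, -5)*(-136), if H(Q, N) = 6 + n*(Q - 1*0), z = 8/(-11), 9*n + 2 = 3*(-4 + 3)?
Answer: -87511/99 ≈ -883.95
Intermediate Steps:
n = -5/9 (n = -2/9 + (3*(-4 + 3))/9 = -2/9 + (3*(-1))/9 = -2/9 + (⅑)*(-3) = -2/9 - ⅓ = -5/9 ≈ -0.55556)
z = -8/11 (z = 8*(-1/11) = -8/11 ≈ -0.72727)
H(Q, N) = 6 - 5*Q/9 (H(Q, N) = 6 - 5*(Q - 1*0)/9 = 6 - 5*(Q + 0)/9 = 6 - 5*Q/9)
-13 + H(z, -5)*(-136) = -13 + (6 - 5/9*(-8/11))*(-136) = -13 + (6 + 40/99)*(-136) = -13 + (634/99)*(-136) = -13 - 86224/99 = -87511/99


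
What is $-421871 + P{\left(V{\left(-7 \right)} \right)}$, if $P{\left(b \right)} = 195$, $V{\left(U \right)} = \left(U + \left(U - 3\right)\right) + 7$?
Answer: $-421676$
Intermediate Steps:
$V{\left(U \right)} = 4 + 2 U$ ($V{\left(U \right)} = \left(U + \left(-3 + U\right)\right) + 7 = \left(-3 + 2 U\right) + 7 = 4 + 2 U$)
$-421871 + P{\left(V{\left(-7 \right)} \right)} = -421871 + 195 = -421676$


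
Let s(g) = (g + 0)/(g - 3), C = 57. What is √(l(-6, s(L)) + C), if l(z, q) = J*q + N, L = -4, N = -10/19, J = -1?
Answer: √988855/133 ≈ 7.4768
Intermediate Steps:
N = -10/19 (N = -10*1/19 = -10/19 ≈ -0.52632)
s(g) = g/(-3 + g)
l(z, q) = -10/19 - q (l(z, q) = -q - 10/19 = -10/19 - q)
√(l(-6, s(L)) + C) = √((-10/19 - (-4)/(-3 - 4)) + 57) = √((-10/19 - (-4)/(-7)) + 57) = √((-10/19 - (-4)*(-1)/7) + 57) = √((-10/19 - 1*4/7) + 57) = √((-10/19 - 4/7) + 57) = √(-146/133 + 57) = √(7435/133) = √988855/133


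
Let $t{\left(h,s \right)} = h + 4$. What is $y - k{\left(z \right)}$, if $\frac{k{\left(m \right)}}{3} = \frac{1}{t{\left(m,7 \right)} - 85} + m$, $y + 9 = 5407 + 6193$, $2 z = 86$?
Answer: $\frac{435559}{38} \approx 11462.0$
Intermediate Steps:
$z = 43$ ($z = \frac{1}{2} \cdot 86 = 43$)
$y = 11591$ ($y = -9 + \left(5407 + 6193\right) = -9 + 11600 = 11591$)
$t{\left(h,s \right)} = 4 + h$
$k{\left(m \right)} = 3 m + \frac{3}{-81 + m}$ ($k{\left(m \right)} = 3 \left(\frac{1}{\left(4 + m\right) - 85} + m\right) = 3 \left(\frac{1}{-81 + m} + m\right) = 3 \left(m + \frac{1}{-81 + m}\right) = 3 m + \frac{3}{-81 + m}$)
$y - k{\left(z \right)} = 11591 - \frac{3 \left(1 + 43^{2} - 3483\right)}{-81 + 43} = 11591 - \frac{3 \left(1 + 1849 - 3483\right)}{-38} = 11591 - 3 \left(- \frac{1}{38}\right) \left(-1633\right) = 11591 - \frac{4899}{38} = \frac{435559}{38}$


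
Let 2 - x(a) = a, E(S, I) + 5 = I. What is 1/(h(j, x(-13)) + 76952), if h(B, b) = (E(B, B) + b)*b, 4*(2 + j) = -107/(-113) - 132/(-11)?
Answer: 452/34858489 ≈ 1.2967e-5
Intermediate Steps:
j = 559/452 (j = -2 + (-107/(-113) - 132/(-11))/4 = -2 + (-107*(-1/113) - 132*(-1/11))/4 = -2 + (107/113 + 12)/4 = -2 + (¼)*(1463/113) = -2 + 1463/452 = 559/452 ≈ 1.2367)
E(S, I) = -5 + I
x(a) = 2 - a
h(B, b) = b*(-5 + B + b) (h(B, b) = ((-5 + B) + b)*b = (-5 + B + b)*b = b*(-5 + B + b))
1/(h(j, x(-13)) + 76952) = 1/((2 - 1*(-13))*(-5 + 559/452 + (2 - 1*(-13))) + 76952) = 1/((2 + 13)*(-5 + 559/452 + (2 + 13)) + 76952) = 1/(15*(-5 + 559/452 + 15) + 76952) = 1/(15*(5079/452) + 76952) = 1/(76185/452 + 76952) = 1/(34858489/452) = 452/34858489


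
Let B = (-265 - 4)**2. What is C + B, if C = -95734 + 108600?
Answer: 85227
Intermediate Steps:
B = 72361 (B = (-269)**2 = 72361)
C = 12866
C + B = 12866 + 72361 = 85227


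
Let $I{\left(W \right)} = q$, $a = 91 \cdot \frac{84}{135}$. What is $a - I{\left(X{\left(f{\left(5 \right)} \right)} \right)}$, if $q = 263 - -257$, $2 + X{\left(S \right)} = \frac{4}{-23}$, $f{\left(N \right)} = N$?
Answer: $- \frac{20852}{45} \approx -463.38$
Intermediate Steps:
$X{\left(S \right)} = - \frac{50}{23}$ ($X{\left(S \right)} = -2 + \frac{4}{-23} = -2 + 4 \left(- \frac{1}{23}\right) = -2 - \frac{4}{23} = - \frac{50}{23}$)
$a = \frac{2548}{45}$ ($a = 91 \cdot 84 \cdot \frac{1}{135} = 91 \cdot \frac{28}{45} = \frac{2548}{45} \approx 56.622$)
$q = 520$ ($q = 263 + 257 = 520$)
$I{\left(W \right)} = 520$
$a - I{\left(X{\left(f{\left(5 \right)} \right)} \right)} = \frac{2548}{45} - 520 = - \frac{20852}{45}$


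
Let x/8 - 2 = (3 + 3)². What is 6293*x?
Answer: 1913072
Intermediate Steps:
x = 304 (x = 16 + 8*(3 + 3)² = 16 + 8*6² = 16 + 8*36 = 16 + 288 = 304)
6293*x = 6293*304 = 1913072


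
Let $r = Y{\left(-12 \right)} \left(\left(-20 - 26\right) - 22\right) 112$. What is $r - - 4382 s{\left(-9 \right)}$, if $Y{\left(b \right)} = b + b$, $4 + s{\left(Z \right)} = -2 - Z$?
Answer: $195930$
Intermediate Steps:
$s{\left(Z \right)} = -6 - Z$ ($s{\left(Z \right)} = -4 - \left(2 + Z\right) = -6 - Z$)
$Y{\left(b \right)} = 2 b$
$r = 182784$ ($r = 2 \left(-12\right) \left(\left(-20 - 26\right) - 22\right) 112 = - 24 \left(-46 - 22\right) 112 = \left(-24\right) \left(-68\right) 112 = 1632 \cdot 112 = 182784$)
$r - - 4382 s{\left(-9 \right)} = 182784 - - 4382 \left(-6 - -9\right) = 182784 - - 4382 \left(-6 + 9\right) = 182784 - \left(-4382\right) 3 = 182784 - -13146 = 182784 + 13146 = 195930$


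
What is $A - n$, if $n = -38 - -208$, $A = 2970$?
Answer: $2800$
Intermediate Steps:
$n = 170$ ($n = -38 + 208 = 170$)
$A - n = 2970 - 170 = 2800$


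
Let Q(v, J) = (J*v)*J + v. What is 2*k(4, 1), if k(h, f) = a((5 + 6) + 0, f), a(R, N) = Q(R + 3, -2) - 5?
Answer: 130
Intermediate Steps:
Q(v, J) = v + v*J**2 (Q(v, J) = v*J**2 + v = v + v*J**2)
a(R, N) = 10 + 5*R (a(R, N) = (R + 3)*(1 + (-2)**2) - 5 = (3 + R)*(1 + 4) - 5 = (3 + R)*5 - 5 = (15 + 5*R) - 5 = 10 + 5*R)
k(h, f) = 65 (k(h, f) = 10 + 5*((5 + 6) + 0) = 10 + 5*(11 + 0) = 10 + 5*11 = 10 + 55 = 65)
2*k(4, 1) = 2*65 = 130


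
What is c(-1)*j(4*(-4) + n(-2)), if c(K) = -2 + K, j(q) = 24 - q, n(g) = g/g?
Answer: -117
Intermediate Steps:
n(g) = 1
c(-1)*j(4*(-4) + n(-2)) = (-2 - 1)*(24 - (4*(-4) + 1)) = -3*(24 - (-16 + 1)) = -3*(24 - 1*(-15)) = -3*(24 + 15) = -3*39 = -117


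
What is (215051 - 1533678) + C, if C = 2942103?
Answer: 1623476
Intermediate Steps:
(215051 - 1533678) + C = (215051 - 1533678) + 2942103 = -1318627 + 2942103 = 1623476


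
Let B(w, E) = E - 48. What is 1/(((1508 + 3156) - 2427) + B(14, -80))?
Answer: 1/2109 ≈ 0.00047416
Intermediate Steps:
B(w, E) = -48 + E
1/(((1508 + 3156) - 2427) + B(14, -80)) = 1/(((1508 + 3156) - 2427) + (-48 - 80)) = 1/((4664 - 2427) - 128) = 1/(2237 - 128) = 1/2109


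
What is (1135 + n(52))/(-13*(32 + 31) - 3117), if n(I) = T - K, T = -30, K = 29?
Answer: -269/984 ≈ -0.27337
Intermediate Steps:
n(I) = -59 (n(I) = -30 - 1*29 = -30 - 29 = -59)
(1135 + n(52))/(-13*(32 + 31) - 3117) = (1135 - 59)/(-13*(32 + 31) - 3117) = 1076/(-13*63 - 3117) = 1076/(-819 - 3117) = 1076/(-3936) = 1076*(-1/3936) = -269/984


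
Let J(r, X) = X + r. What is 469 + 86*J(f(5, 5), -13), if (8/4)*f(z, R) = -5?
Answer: -864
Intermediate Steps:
f(z, R) = -5/2 (f(z, R) = (1/2)*(-5) = -5/2)
469 + 86*J(f(5, 5), -13) = 469 + 86*(-13 - 5/2) = 469 + 86*(-31/2) = 469 - 1333 = -864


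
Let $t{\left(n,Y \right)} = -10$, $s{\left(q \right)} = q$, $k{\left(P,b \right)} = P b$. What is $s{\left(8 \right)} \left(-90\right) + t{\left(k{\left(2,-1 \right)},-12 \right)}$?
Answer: $-730$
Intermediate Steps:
$s{\left(8 \right)} \left(-90\right) + t{\left(k{\left(2,-1 \right)},-12 \right)} = 8 \left(-90\right) - 10 = -720 - 10 = -730$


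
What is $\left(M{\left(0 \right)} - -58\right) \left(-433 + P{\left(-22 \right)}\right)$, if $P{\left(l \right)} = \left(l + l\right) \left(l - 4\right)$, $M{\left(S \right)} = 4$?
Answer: $44082$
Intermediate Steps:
$P{\left(l \right)} = 2 l \left(-4 + l\right)$
$\left(M{\left(0 \right)} - -58\right) \left(-433 + P{\left(-22 \right)}\right) = \left(4 - -58\right) \left(-433 + 2 \left(-22\right) \left(-4 - 22\right)\right) = \left(4 + 58\right) \left(-433 + 2 \left(-22\right) \left(-26\right)\right) = 62 \left(-433 + 1144\right) = 62 \cdot 711 = 44082$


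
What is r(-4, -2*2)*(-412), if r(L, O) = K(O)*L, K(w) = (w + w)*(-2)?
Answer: 26368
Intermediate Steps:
K(w) = -4*w (K(w) = (2*w)*(-2) = -4*w)
r(L, O) = -4*L*O (r(L, O) = (-4*O)*L = -4*L*O)
r(-4, -2*2)*(-412) = -4*(-4)*(-2*2)*(-412) = -4*(-4)*(-4)*(-412) = -64*(-412) = 26368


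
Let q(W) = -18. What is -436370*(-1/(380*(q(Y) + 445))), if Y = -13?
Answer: 43637/16226 ≈ 2.6893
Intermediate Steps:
-436370*(-1/(380*(q(Y) + 445))) = -436370*(-1/(380*(-18 + 445))) = -436370/(427*(-380)) = -436370/(-162260) = -436370*(-1/162260) = 43637/16226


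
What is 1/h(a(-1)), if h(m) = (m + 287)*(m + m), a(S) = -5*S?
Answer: 1/2920 ≈ 0.00034247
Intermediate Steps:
h(m) = 2*m*(287 + m) (h(m) = (287 + m)*(2*m) = 2*m*(287 + m))
1/h(a(-1)) = 1/(2*(-5*(-1))*(287 - 5*(-1))) = 1/(2*5*(287 + 5)) = 1/(2*5*292) = 1/2920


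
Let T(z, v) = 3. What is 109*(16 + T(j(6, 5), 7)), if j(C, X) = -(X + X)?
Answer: 2071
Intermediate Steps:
j(C, X) = -2*X
109*(16 + T(j(6, 5), 7)) = 109*(16 + 3) = 109*19 = 2071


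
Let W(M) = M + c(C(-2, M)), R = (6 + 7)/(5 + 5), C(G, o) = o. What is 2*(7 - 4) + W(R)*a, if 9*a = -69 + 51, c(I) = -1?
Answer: 27/5 ≈ 5.4000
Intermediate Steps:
R = 13/10 ≈ 1.3000
a = -2 (a = (-69 + 51)/9 = (1/9)*(-18) = -2)
W(M) = -1 + M (W(M) = M - 1 = -1 + M)
2*(7 - 4) + W(R)*a = 2*(7 - 4) + (-1 + 13/10)*(-2) = 2*3 + (3/10)*(-2) = 6 - 3/5 = 27/5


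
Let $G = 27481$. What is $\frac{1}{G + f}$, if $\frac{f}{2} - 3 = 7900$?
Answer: $\frac{1}{43287} \approx 2.3102 \cdot 10^{-5}$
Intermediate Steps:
$f = 15806$ ($f = 6 + 2 \cdot 7900 = 6 + 15800 = 15806$)
$\frac{1}{G + f} = \frac{1}{27481 + 15806} = \frac{1}{43287}$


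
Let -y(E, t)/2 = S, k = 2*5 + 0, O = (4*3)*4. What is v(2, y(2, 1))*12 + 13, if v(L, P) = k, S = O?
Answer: 133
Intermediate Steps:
O = 48 (O = 12*4 = 48)
S = 48
k = 10 (k = 10 + 0 = 10)
y(E, t) = -96 (y(E, t) = -2*48 = -96)
v(L, P) = 10
v(2, y(2, 1))*12 + 13 = 10*12 + 13 = 120 + 13 = 133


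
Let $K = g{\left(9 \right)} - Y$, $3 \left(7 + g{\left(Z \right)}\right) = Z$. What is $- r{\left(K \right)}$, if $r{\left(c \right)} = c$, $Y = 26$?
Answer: $30$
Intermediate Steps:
$g{\left(Z \right)} = -7 + \frac{Z}{3}$
$K = -30$ ($K = \left(-7 + \frac{1}{3} \cdot 9\right) - 26 = \left(-7 + 3\right) - 26 = -4 - 26 = -30$)
$- r{\left(K \right)} = \left(-1\right) \left(-30\right) = 30$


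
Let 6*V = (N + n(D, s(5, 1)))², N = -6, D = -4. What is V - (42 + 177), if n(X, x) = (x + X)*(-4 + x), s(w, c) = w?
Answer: -1289/6 ≈ -214.83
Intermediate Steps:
n(X, x) = (-4 + x)*(X + x) (n(X, x) = (X + x)*(-4 + x) = (-4 + x)*(X + x))
V = 25/6 (V = (-6 + (5² - 4*(-4) - 4*5 - 4*5))²/6 = (-6 + (25 + 16 - 20 - 20))²/6 = (-6 + 1)²/6 = (⅙)*(-5)² = (⅙)*25 = 25/6 ≈ 4.1667)
V - (42 + 177) = 25/6 - (42 + 177) = 25/6 - 1*219 = 25/6 - 219 = -1289/6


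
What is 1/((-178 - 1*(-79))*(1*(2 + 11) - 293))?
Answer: 1/27720 ≈ 3.6075e-5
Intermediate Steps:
1/((-178 - 1*(-79))*(1*(2 + 11) - 293)) = 1/((-178 + 79)*(1*13 - 293)) = 1/(-99*(13 - 293)) = 1/(-99*(-280)) = 1/27720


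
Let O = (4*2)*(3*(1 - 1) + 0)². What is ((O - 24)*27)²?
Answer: 419904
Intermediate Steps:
O = 0 (O = 8*(3*0 + 0)² = 8*(0 + 0)² = 8*0² = 8*0 = 0)
((O - 24)*27)² = ((0 - 24)*27)² = (-24*27)² = (-648)² = 419904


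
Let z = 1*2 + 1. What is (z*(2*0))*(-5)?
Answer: 0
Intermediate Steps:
z = 3 (z = 2 + 1 = 3)
(z*(2*0))*(-5) = (3*(2*0))*(-5) = (3*0)*(-5) = 0*(-5) = 0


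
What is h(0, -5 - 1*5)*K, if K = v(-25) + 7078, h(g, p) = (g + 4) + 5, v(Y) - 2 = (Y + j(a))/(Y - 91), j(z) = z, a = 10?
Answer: 7391655/116 ≈ 63721.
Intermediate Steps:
v(Y) = 2 + (10 + Y)/(-91 + Y) (v(Y) = 2 + (Y + 10)/(Y - 91) = 2 + (10 + Y)/(-91 + Y))
h(g, p) = 9 + g (h(g, p) = (4 + g) + 5 = 9 + g)
K = 821295/116 (K = (-172 + 3*(-25))/(-91 - 25) + 7078 = (-172 - 75)/(-116) + 7078 = -1/116*(-247) + 7078 = 247/116 + 7078 = 821295/116 ≈ 7080.1)
h(0, -5 - 1*5)*K = (9 + 0)*(821295/116) = 9*(821295/116) = 7391655/116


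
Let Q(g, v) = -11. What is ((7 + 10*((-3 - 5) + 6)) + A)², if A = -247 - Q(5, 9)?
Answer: 62001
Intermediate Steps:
A = -236 (A = -247 - 1*(-11) = -247 + 11 = -236)
((7 + 10*((-3 - 5) + 6)) + A)² = ((7 + 10*((-3 - 5) + 6)) - 236)² = ((7 + 10*(-8 + 6)) - 236)² = ((7 + 10*(-2)) - 236)² = ((7 - 20) - 236)² = (-13 - 236)² = (-249)² = 62001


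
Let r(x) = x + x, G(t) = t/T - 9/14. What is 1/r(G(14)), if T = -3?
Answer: -21/223 ≈ -0.094170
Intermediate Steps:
G(t) = -9/14 - t/3 (G(t) = t/(-3) - 9/14 = t*(-⅓) - 9*1/14 = -t/3 - 9/14 = -9/14 - t/3)
r(x) = 2*x
1/r(G(14)) = 1/(2*(-9/14 - ⅓*14)) = 1/(2*(-9/14 - 14/3)) = 1/(2*(-223/42)) = 1/(-223/21) = -21/223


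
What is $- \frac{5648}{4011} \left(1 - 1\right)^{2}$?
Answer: $0$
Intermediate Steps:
$- \frac{5648}{4011} \left(1 - 1\right)^{2} = \left(-5648\right) \frac{1}{4011} \cdot 0^{2} = \left(- \frac{5648}{4011}\right) 0 = 0$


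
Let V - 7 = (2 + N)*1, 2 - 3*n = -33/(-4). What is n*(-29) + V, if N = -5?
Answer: 773/12 ≈ 64.417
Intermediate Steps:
n = -25/12 (n = 2/3 - (-11)/(-4) = 2/3 - (-11)*(-1)/4 = 2/3 - 1/3*33/4 = 2/3 - 11/4 = -25/12 ≈ -2.0833)
V = 4 (V = 7 + (2 - 5)*1 = 7 - 3*1 = 7 - 3 = 4)
n*(-29) + V = -25/12*(-29) + 4 = 725/12 + 4 = 773/12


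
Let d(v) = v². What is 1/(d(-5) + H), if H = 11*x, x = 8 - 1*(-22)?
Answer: 1/355 ≈ 0.0028169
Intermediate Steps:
x = 30 (x = 8 + 22 = 30)
H = 330 (H = 11*30 = 330)
1/(d(-5) + H) = 1/((-5)² + 330) = 1/(25 + 330) = 1/355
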